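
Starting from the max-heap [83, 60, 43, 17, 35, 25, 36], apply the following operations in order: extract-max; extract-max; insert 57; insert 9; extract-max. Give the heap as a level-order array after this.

[43, 36, 25, 17, 35, 9]

extract-max → returns 83:
  remove root 83; move last element 36 to root → [36, 60, 43, 17, 35, 25]
  36 vs larger child 60 at index 1, swap → [60, 36, 43, 17, 35, 25]
extract-max → returns 60:
  remove root 60; move last element 25 to root → [25, 36, 43, 17, 35]
  25 vs larger child 43 at index 2, swap → [43, 36, 25, 17, 35]
insert 57:
  append 57 at index 5 → [43, 36, 25, 17, 35, 57]
  57 > parent 25 at index 2, swap → [43, 36, 57, 17, 35, 25]
  57 > parent 43 at index 0, swap → [57, 36, 43, 17, 35, 25]
insert 9:
  append 9 at index 6 → [57, 36, 43, 17, 35, 25, 9] (no swap needed)
extract-max → returns 57:
  remove root 57; move last element 9 to root → [9, 36, 43, 17, 35, 25]
  9 vs larger child 43 at index 2, swap → [43, 36, 9, 17, 35, 25]
  9 vs only child 25 at index 5, swap → [43, 36, 25, 17, 35, 9]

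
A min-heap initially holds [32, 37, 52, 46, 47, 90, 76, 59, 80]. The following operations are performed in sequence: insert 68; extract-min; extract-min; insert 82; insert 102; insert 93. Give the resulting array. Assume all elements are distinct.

[46, 47, 52, 59, 80, 90, 76, 68, 82, 102, 93]

insert 68:
  append 68 at index 9 → [32, 37, 52, 46, 47, 90, 76, 59, 80, 68] (no swap needed)
extract-min → returns 32:
  remove root 32; move last element 68 to root → [68, 37, 52, 46, 47, 90, 76, 59, 80]
  68 vs smaller child 37 at index 1, swap → [37, 68, 52, 46, 47, 90, 76, 59, 80]
  68 vs smaller child 46 at index 3, swap → [37, 46, 52, 68, 47, 90, 76, 59, 80]
  68 vs smaller child 59 at index 7, swap → [37, 46, 52, 59, 47, 90, 76, 68, 80]
extract-min → returns 37:
  remove root 37; move last element 80 to root → [80, 46, 52, 59, 47, 90, 76, 68]
  80 vs smaller child 46 at index 1, swap → [46, 80, 52, 59, 47, 90, 76, 68]
  80 vs smaller child 47 at index 4, swap → [46, 47, 52, 59, 80, 90, 76, 68]
insert 82:
  append 82 at index 8 → [46, 47, 52, 59, 80, 90, 76, 68, 82] (no swap needed)
insert 102:
  append 102 at index 9 → [46, 47, 52, 59, 80, 90, 76, 68, 82, 102] (no swap needed)
insert 93:
  append 93 at index 10 → [46, 47, 52, 59, 80, 90, 76, 68, 82, 102, 93] (no swap needed)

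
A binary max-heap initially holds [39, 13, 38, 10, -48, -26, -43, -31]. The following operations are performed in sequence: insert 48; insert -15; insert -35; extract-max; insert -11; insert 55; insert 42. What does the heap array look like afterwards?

[55, 13, 42, 10, -11, 39, -43, -31, -35, -48, -15, -26, 38]

insert 48:
  append 48 at index 8 → [39, 13, 38, 10, -48, -26, -43, -31, 48]
  48 > parent 10 at index 3, swap → [39, 13, 38, 48, -48, -26, -43, -31, 10]
  48 > parent 13 at index 1, swap → [39, 48, 38, 13, -48, -26, -43, -31, 10]
  48 > parent 39 at index 0, swap → [48, 39, 38, 13, -48, -26, -43, -31, 10]
insert -15:
  append -15 at index 9 → [48, 39, 38, 13, -48, -26, -43, -31, 10, -15]
  -15 > parent -48 at index 4, swap → [48, 39, 38, 13, -15, -26, -43, -31, 10, -48]
insert -35:
  append -35 at index 10 → [48, 39, 38, 13, -15, -26, -43, -31, 10, -48, -35] (no swap needed)
extract-max → returns 48:
  remove root 48; move last element -35 to root → [-35, 39, 38, 13, -15, -26, -43, -31, 10, -48]
  -35 vs larger child 39 at index 1, swap → [39, -35, 38, 13, -15, -26, -43, -31, 10, -48]
  -35 vs larger child 13 at index 3, swap → [39, 13, 38, -35, -15, -26, -43, -31, 10, -48]
  -35 vs larger child 10 at index 8, swap → [39, 13, 38, 10, -15, -26, -43, -31, -35, -48]
insert -11:
  append -11 at index 10 → [39, 13, 38, 10, -15, -26, -43, -31, -35, -48, -11]
  -11 > parent -15 at index 4, swap → [39, 13, 38, 10, -11, -26, -43, -31, -35, -48, -15]
insert 55:
  append 55 at index 11 → [39, 13, 38, 10, -11, -26, -43, -31, -35, -48, -15, 55]
  55 > parent -26 at index 5, swap → [39, 13, 38, 10, -11, 55, -43, -31, -35, -48, -15, -26]
  55 > parent 38 at index 2, swap → [39, 13, 55, 10, -11, 38, -43, -31, -35, -48, -15, -26]
  55 > parent 39 at index 0, swap → [55, 13, 39, 10, -11, 38, -43, -31, -35, -48, -15, -26]
insert 42:
  append 42 at index 12 → [55, 13, 39, 10, -11, 38, -43, -31, -35, -48, -15, -26, 42]
  42 > parent 38 at index 5, swap → [55, 13, 39, 10, -11, 42, -43, -31, -35, -48, -15, -26, 38]
  42 > parent 39 at index 2, swap → [55, 13, 42, 10, -11, 39, -43, -31, -35, -48, -15, -26, 38]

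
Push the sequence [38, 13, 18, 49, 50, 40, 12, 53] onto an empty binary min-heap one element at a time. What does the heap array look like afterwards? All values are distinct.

[12, 38, 13, 49, 50, 40, 18, 53]

Insert 38:
  append 38 at index 0 → [38] (no swap needed)
Insert 13:
  append 13 at index 1 → [38, 13]
  13 < parent 38 at index 0, swap → [13, 38]
Insert 18:
  append 18 at index 2 → [13, 38, 18] (no swap needed)
Insert 49:
  append 49 at index 3 → [13, 38, 18, 49] (no swap needed)
Insert 50:
  append 50 at index 4 → [13, 38, 18, 49, 50] (no swap needed)
Insert 40:
  append 40 at index 5 → [13, 38, 18, 49, 50, 40] (no swap needed)
Insert 12:
  append 12 at index 6 → [13, 38, 18, 49, 50, 40, 12]
  12 < parent 18 at index 2, swap → [13, 38, 12, 49, 50, 40, 18]
  12 < parent 13 at index 0, swap → [12, 38, 13, 49, 50, 40, 18]
Insert 53:
  append 53 at index 7 → [12, 38, 13, 49, 50, 40, 18, 53] (no swap needed)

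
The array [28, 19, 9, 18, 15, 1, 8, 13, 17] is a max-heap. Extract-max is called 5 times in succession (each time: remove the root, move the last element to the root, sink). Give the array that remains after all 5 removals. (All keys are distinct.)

[13, 8, 9, 1]

extract-max #1 returns 28:
  remove root 28; move last element 17 to root → [17, 19, 9, 18, 15, 1, 8, 13]
  17 vs larger child 19 at index 1, swap → [19, 17, 9, 18, 15, 1, 8, 13]
  17 vs larger child 18 at index 3, swap → [19, 18, 9, 17, 15, 1, 8, 13]
extract-max #2 returns 19:
  remove root 19; move last element 13 to root → [13, 18, 9, 17, 15, 1, 8]
  13 vs larger child 18 at index 1, swap → [18, 13, 9, 17, 15, 1, 8]
  13 vs larger child 17 at index 3, swap → [18, 17, 9, 13, 15, 1, 8]
extract-max #3 returns 18:
  remove root 18; move last element 8 to root → [8, 17, 9, 13, 15, 1]
  8 vs larger child 17 at index 1, swap → [17, 8, 9, 13, 15, 1]
  8 vs larger child 15 at index 4, swap → [17, 15, 9, 13, 8, 1]
extract-max #4 returns 17:
  remove root 17; move last element 1 to root → [1, 15, 9, 13, 8]
  1 vs larger child 15 at index 1, swap → [15, 1, 9, 13, 8]
  1 vs larger child 13 at index 3, swap → [15, 13, 9, 1, 8]
extract-max #5 returns 15:
  remove root 15; move last element 8 to root → [8, 13, 9, 1]
  8 vs larger child 13 at index 1, swap → [13, 8, 9, 1]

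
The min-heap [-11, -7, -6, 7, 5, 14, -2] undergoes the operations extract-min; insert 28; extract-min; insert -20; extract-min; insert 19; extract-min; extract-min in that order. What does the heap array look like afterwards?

[5, 7, 14, 28, 19]

extract-min → returns -11:
  remove root -11; move last element -2 to root → [-2, -7, -6, 7, 5, 14]
  -2 vs smaller child -7 at index 1, swap → [-7, -2, -6, 7, 5, 14]
insert 28:
  append 28 at index 6 → [-7, -2, -6, 7, 5, 14, 28] (no swap needed)
extract-min → returns -7:
  remove root -7; move last element 28 to root → [28, -2, -6, 7, 5, 14]
  28 vs smaller child -6 at index 2, swap → [-6, -2, 28, 7, 5, 14]
  28 vs only child 14 at index 5, swap → [-6, -2, 14, 7, 5, 28]
insert -20:
  append -20 at index 6 → [-6, -2, 14, 7, 5, 28, -20]
  -20 < parent 14 at index 2, swap → [-6, -2, -20, 7, 5, 28, 14]
  -20 < parent -6 at index 0, swap → [-20, -2, -6, 7, 5, 28, 14]
extract-min → returns -20:
  remove root -20; move last element 14 to root → [14, -2, -6, 7, 5, 28]
  14 vs smaller child -6 at index 2, swap → [-6, -2, 14, 7, 5, 28]
insert 19:
  append 19 at index 6 → [-6, -2, 14, 7, 5, 28, 19] (no swap needed)
extract-min → returns -6:
  remove root -6; move last element 19 to root → [19, -2, 14, 7, 5, 28]
  19 vs smaller child -2 at index 1, swap → [-2, 19, 14, 7, 5, 28]
  19 vs smaller child 5 at index 4, swap → [-2, 5, 14, 7, 19, 28]
extract-min → returns -2:
  remove root -2; move last element 28 to root → [28, 5, 14, 7, 19]
  28 vs smaller child 5 at index 1, swap → [5, 28, 14, 7, 19]
  28 vs smaller child 7 at index 3, swap → [5, 7, 14, 28, 19]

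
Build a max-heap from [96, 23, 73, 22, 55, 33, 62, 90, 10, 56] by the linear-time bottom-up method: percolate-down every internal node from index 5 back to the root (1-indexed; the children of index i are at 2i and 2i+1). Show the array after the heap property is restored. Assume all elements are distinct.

[96, 90, 73, 23, 56, 33, 62, 22, 10, 55]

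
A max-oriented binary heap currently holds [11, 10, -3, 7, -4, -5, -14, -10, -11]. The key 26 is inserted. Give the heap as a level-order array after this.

append 26 at index 9 → [11, 10, -3, 7, -4, -5, -14, -10, -11, 26]
26 > parent -4 at index 4, swap → [11, 10, -3, 7, 26, -5, -14, -10, -11, -4]
26 > parent 10 at index 1, swap → [11, 26, -3, 7, 10, -5, -14, -10, -11, -4]
26 > parent 11 at index 0, swap → [26, 11, -3, 7, 10, -5, -14, -10, -11, -4]

[26, 11, -3, 7, 10, -5, -14, -10, -11, -4]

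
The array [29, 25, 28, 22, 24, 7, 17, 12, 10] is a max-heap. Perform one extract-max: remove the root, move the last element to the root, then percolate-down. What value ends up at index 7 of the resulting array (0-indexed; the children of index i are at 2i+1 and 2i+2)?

remove root 29; move last element 10 to root → [10, 25, 28, 22, 24, 7, 17, 12]
10 vs larger child 28 at index 2, swap → [28, 25, 10, 22, 24, 7, 17, 12]
10 vs larger child 17 at index 6, swap → [28, 25, 17, 22, 24, 7, 10, 12]
resulting array: [28, 25, 17, 22, 24, 7, 10, 12]

12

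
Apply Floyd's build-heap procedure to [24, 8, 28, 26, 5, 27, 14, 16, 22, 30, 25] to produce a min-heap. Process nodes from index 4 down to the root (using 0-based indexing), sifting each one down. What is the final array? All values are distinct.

[5, 8, 14, 16, 24, 27, 28, 26, 22, 30, 25]

sift down from index 4: already satisfies heap property
sift down from index 3:
  26 vs smaller child 16 at index 7, swap → [24, 8, 28, 16, 5, 27, 14, 26, 22, 30, 25]
sift down from index 2:
  28 vs smaller child 14 at index 6, swap → [24, 8, 14, 16, 5, 27, 28, 26, 22, 30, 25]
sift down from index 1:
  8 vs smaller child 5 at index 4, swap → [24, 5, 14, 16, 8, 27, 28, 26, 22, 30, 25]
sift down from index 0:
  24 vs smaller child 5 at index 1, swap → [5, 24, 14, 16, 8, 27, 28, 26, 22, 30, 25]
  24 vs smaller child 8 at index 4, swap → [5, 8, 14, 16, 24, 27, 28, 26, 22, 30, 25]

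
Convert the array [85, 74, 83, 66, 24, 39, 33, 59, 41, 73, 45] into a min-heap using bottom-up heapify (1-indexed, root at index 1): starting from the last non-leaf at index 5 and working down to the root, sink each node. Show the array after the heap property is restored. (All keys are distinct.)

sift down from index 5: already satisfies heap property
sift down from index 4:
  66 vs smaller child 41 at index 9, swap → [85, 74, 83, 41, 24, 39, 33, 59, 66, 73, 45]
sift down from index 3:
  83 vs smaller child 33 at index 7, swap → [85, 74, 33, 41, 24, 39, 83, 59, 66, 73, 45]
sift down from index 2:
  74 vs smaller child 24 at index 5, swap → [85, 24, 33, 41, 74, 39, 83, 59, 66, 73, 45]
  74 vs smaller child 45 at index 11, swap → [85, 24, 33, 41, 45, 39, 83, 59, 66, 73, 74]
sift down from index 1:
  85 vs smaller child 24 at index 2, swap → [24, 85, 33, 41, 45, 39, 83, 59, 66, 73, 74]
  85 vs smaller child 41 at index 4, swap → [24, 41, 33, 85, 45, 39, 83, 59, 66, 73, 74]
  85 vs smaller child 59 at index 8, swap → [24, 41, 33, 59, 45, 39, 83, 85, 66, 73, 74]

[24, 41, 33, 59, 45, 39, 83, 85, 66, 73, 74]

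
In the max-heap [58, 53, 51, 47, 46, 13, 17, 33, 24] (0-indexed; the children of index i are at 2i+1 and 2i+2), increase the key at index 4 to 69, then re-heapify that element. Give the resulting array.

[69, 58, 51, 47, 53, 13, 17, 33, 24]

set index 4 from 46 to 69 → [58, 53, 51, 47, 69, 13, 17, 33, 24]
69 > parent 53 at index 1, swap → [58, 69, 51, 47, 53, 13, 17, 33, 24]
69 > parent 58 at index 0, swap → [69, 58, 51, 47, 53, 13, 17, 33, 24]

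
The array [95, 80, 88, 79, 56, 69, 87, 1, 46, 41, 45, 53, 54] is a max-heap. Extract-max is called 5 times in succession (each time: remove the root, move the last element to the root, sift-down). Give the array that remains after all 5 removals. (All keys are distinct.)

[69, 56, 54, 46, 41, 53, 45, 1]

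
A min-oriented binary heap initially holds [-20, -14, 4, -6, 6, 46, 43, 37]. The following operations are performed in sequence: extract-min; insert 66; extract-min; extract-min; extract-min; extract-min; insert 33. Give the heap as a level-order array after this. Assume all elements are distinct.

extract-min → returns -20:
  remove root -20; move last element 37 to root → [37, -14, 4, -6, 6, 46, 43]
  37 vs smaller child -14 at index 1, swap → [-14, 37, 4, -6, 6, 46, 43]
  37 vs smaller child -6 at index 3, swap → [-14, -6, 4, 37, 6, 46, 43]
insert 66:
  append 66 at index 7 → [-14, -6, 4, 37, 6, 46, 43, 66] (no swap needed)
extract-min → returns -14:
  remove root -14; move last element 66 to root → [66, -6, 4, 37, 6, 46, 43]
  66 vs smaller child -6 at index 1, swap → [-6, 66, 4, 37, 6, 46, 43]
  66 vs smaller child 6 at index 4, swap → [-6, 6, 4, 37, 66, 46, 43]
extract-min → returns -6:
  remove root -6; move last element 43 to root → [43, 6, 4, 37, 66, 46]
  43 vs smaller child 4 at index 2, swap → [4, 6, 43, 37, 66, 46]
extract-min → returns 4:
  remove root 4; move last element 46 to root → [46, 6, 43, 37, 66]
  46 vs smaller child 6 at index 1, swap → [6, 46, 43, 37, 66]
  46 vs smaller child 37 at index 3, swap → [6, 37, 43, 46, 66]
extract-min → returns 6:
  remove root 6; move last element 66 to root → [66, 37, 43, 46]
  66 vs smaller child 37 at index 1, swap → [37, 66, 43, 46]
  66 vs only child 46 at index 3, swap → [37, 46, 43, 66]
insert 33:
  append 33 at index 4 → [37, 46, 43, 66, 33]
  33 < parent 46 at index 1, swap → [37, 33, 43, 66, 46]
  33 < parent 37 at index 0, swap → [33, 37, 43, 66, 46]

[33, 37, 43, 66, 46]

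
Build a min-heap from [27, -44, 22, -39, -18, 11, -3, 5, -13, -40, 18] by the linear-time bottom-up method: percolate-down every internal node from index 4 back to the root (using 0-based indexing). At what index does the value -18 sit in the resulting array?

4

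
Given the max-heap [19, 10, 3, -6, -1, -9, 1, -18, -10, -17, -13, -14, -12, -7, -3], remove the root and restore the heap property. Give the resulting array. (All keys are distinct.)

[10, -1, 3, -6, -3, -9, 1, -18, -10, -17, -13, -14, -12, -7]

remove root 19; move last element -3 to root → [-3, 10, 3, -6, -1, -9, 1, -18, -10, -17, -13, -14, -12, -7]
-3 vs larger child 10 at index 1, swap → [10, -3, 3, -6, -1, -9, 1, -18, -10, -17, -13, -14, -12, -7]
-3 vs larger child -1 at index 4, swap → [10, -1, 3, -6, -3, -9, 1, -18, -10, -17, -13, -14, -12, -7]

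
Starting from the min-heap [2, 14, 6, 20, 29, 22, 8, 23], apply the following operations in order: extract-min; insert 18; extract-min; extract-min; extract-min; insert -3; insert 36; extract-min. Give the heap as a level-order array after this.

[18, 22, 20, 23, 29, 36]

extract-min → returns 2:
  remove root 2; move last element 23 to root → [23, 14, 6, 20, 29, 22, 8]
  23 vs smaller child 6 at index 2, swap → [6, 14, 23, 20, 29, 22, 8]
  23 vs smaller child 8 at index 6, swap → [6, 14, 8, 20, 29, 22, 23]
insert 18:
  append 18 at index 7 → [6, 14, 8, 20, 29, 22, 23, 18]
  18 < parent 20 at index 3, swap → [6, 14, 8, 18, 29, 22, 23, 20]
extract-min → returns 6:
  remove root 6; move last element 20 to root → [20, 14, 8, 18, 29, 22, 23]
  20 vs smaller child 8 at index 2, swap → [8, 14, 20, 18, 29, 22, 23]
extract-min → returns 8:
  remove root 8; move last element 23 to root → [23, 14, 20, 18, 29, 22]
  23 vs smaller child 14 at index 1, swap → [14, 23, 20, 18, 29, 22]
  23 vs smaller child 18 at index 3, swap → [14, 18, 20, 23, 29, 22]
extract-min → returns 14:
  remove root 14; move last element 22 to root → [22, 18, 20, 23, 29]
  22 vs smaller child 18 at index 1, swap → [18, 22, 20, 23, 29]
insert -3:
  append -3 at index 5 → [18, 22, 20, 23, 29, -3]
  -3 < parent 20 at index 2, swap → [18, 22, -3, 23, 29, 20]
  -3 < parent 18 at index 0, swap → [-3, 22, 18, 23, 29, 20]
insert 36:
  append 36 at index 6 → [-3, 22, 18, 23, 29, 20, 36] (no swap needed)
extract-min → returns -3:
  remove root -3; move last element 36 to root → [36, 22, 18, 23, 29, 20]
  36 vs smaller child 18 at index 2, swap → [18, 22, 36, 23, 29, 20]
  36 vs only child 20 at index 5, swap → [18, 22, 20, 23, 29, 36]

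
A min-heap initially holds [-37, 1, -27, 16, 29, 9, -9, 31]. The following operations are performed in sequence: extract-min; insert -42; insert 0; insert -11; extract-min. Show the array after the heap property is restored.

[-27, -11, -9, 0, 29, 9, 31, 16, 1]

extract-min → returns -37:
  remove root -37; move last element 31 to root → [31, 1, -27, 16, 29, 9, -9]
  31 vs smaller child -27 at index 2, swap → [-27, 1, 31, 16, 29, 9, -9]
  31 vs smaller child -9 at index 6, swap → [-27, 1, -9, 16, 29, 9, 31]
insert -42:
  append -42 at index 7 → [-27, 1, -9, 16, 29, 9, 31, -42]
  -42 < parent 16 at index 3, swap → [-27, 1, -9, -42, 29, 9, 31, 16]
  -42 < parent 1 at index 1, swap → [-27, -42, -9, 1, 29, 9, 31, 16]
  -42 < parent -27 at index 0, swap → [-42, -27, -9, 1, 29, 9, 31, 16]
insert 0:
  append 0 at index 8 → [-42, -27, -9, 1, 29, 9, 31, 16, 0]
  0 < parent 1 at index 3, swap → [-42, -27, -9, 0, 29, 9, 31, 16, 1]
insert -11:
  append -11 at index 9 → [-42, -27, -9, 0, 29, 9, 31, 16, 1, -11]
  -11 < parent 29 at index 4, swap → [-42, -27, -9, 0, -11, 9, 31, 16, 1, 29]
extract-min → returns -42:
  remove root -42; move last element 29 to root → [29, -27, -9, 0, -11, 9, 31, 16, 1]
  29 vs smaller child -27 at index 1, swap → [-27, 29, -9, 0, -11, 9, 31, 16, 1]
  29 vs smaller child -11 at index 4, swap → [-27, -11, -9, 0, 29, 9, 31, 16, 1]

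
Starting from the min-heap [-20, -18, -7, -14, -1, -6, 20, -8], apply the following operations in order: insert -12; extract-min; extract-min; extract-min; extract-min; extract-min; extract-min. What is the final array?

[-6, 20, -1]

insert -12:
  append -12 at index 8 → [-20, -18, -7, -14, -1, -6, 20, -8, -12] (no swap needed)
extract-min → returns -20:
  remove root -20; move last element -12 to root → [-12, -18, -7, -14, -1, -6, 20, -8]
  -12 vs smaller child -18 at index 1, swap → [-18, -12, -7, -14, -1, -6, 20, -8]
  -12 vs smaller child -14 at index 3, swap → [-18, -14, -7, -12, -1, -6, 20, -8]
extract-min → returns -18:
  remove root -18; move last element -8 to root → [-8, -14, -7, -12, -1, -6, 20]
  -8 vs smaller child -14 at index 1, swap → [-14, -8, -7, -12, -1, -6, 20]
  -8 vs smaller child -12 at index 3, swap → [-14, -12, -7, -8, -1, -6, 20]
extract-min → returns -14:
  remove root -14; move last element 20 to root → [20, -12, -7, -8, -1, -6]
  20 vs smaller child -12 at index 1, swap → [-12, 20, -7, -8, -1, -6]
  20 vs smaller child -8 at index 3, swap → [-12, -8, -7, 20, -1, -6]
extract-min → returns -12:
  remove root -12; move last element -6 to root → [-6, -8, -7, 20, -1]
  -6 vs smaller child -8 at index 1, swap → [-8, -6, -7, 20, -1]
extract-min → returns -8:
  remove root -8; move last element -1 to root → [-1, -6, -7, 20]
  -1 vs smaller child -7 at index 2, swap → [-7, -6, -1, 20]
extract-min → returns -7:
  remove root -7; move last element 20 to root → [20, -6, -1]
  20 vs smaller child -6 at index 1, swap → [-6, 20, -1]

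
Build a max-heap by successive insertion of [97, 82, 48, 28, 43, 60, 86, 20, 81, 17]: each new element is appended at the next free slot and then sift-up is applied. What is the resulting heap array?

Insert 97:
  append 97 at index 0 → [97] (no swap needed)
Insert 82:
  append 82 at index 1 → [97, 82] (no swap needed)
Insert 48:
  append 48 at index 2 → [97, 82, 48] (no swap needed)
Insert 28:
  append 28 at index 3 → [97, 82, 48, 28] (no swap needed)
Insert 43:
  append 43 at index 4 → [97, 82, 48, 28, 43] (no swap needed)
Insert 60:
  append 60 at index 5 → [97, 82, 48, 28, 43, 60]
  60 > parent 48 at index 2, swap → [97, 82, 60, 28, 43, 48]
Insert 86:
  append 86 at index 6 → [97, 82, 60, 28, 43, 48, 86]
  86 > parent 60 at index 2, swap → [97, 82, 86, 28, 43, 48, 60]
Insert 20:
  append 20 at index 7 → [97, 82, 86, 28, 43, 48, 60, 20] (no swap needed)
Insert 81:
  append 81 at index 8 → [97, 82, 86, 28, 43, 48, 60, 20, 81]
  81 > parent 28 at index 3, swap → [97, 82, 86, 81, 43, 48, 60, 20, 28]
Insert 17:
  append 17 at index 9 → [97, 82, 86, 81, 43, 48, 60, 20, 28, 17] (no swap needed)

[97, 82, 86, 81, 43, 48, 60, 20, 28, 17]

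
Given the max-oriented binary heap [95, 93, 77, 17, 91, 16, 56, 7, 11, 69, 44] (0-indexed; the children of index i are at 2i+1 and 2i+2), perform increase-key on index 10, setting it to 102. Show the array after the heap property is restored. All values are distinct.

[102, 95, 77, 17, 93, 16, 56, 7, 11, 69, 91]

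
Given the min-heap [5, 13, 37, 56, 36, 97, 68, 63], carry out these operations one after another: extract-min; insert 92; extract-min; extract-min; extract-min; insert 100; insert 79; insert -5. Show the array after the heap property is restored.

[-5, 56, 68, 63, 97, 100, 79, 92]

extract-min → returns 5:
  remove root 5; move last element 63 to root → [63, 13, 37, 56, 36, 97, 68]
  63 vs smaller child 13 at index 1, swap → [13, 63, 37, 56, 36, 97, 68]
  63 vs smaller child 36 at index 4, swap → [13, 36, 37, 56, 63, 97, 68]
insert 92:
  append 92 at index 7 → [13, 36, 37, 56, 63, 97, 68, 92] (no swap needed)
extract-min → returns 13:
  remove root 13; move last element 92 to root → [92, 36, 37, 56, 63, 97, 68]
  92 vs smaller child 36 at index 1, swap → [36, 92, 37, 56, 63, 97, 68]
  92 vs smaller child 56 at index 3, swap → [36, 56, 37, 92, 63, 97, 68]
extract-min → returns 36:
  remove root 36; move last element 68 to root → [68, 56, 37, 92, 63, 97]
  68 vs smaller child 37 at index 2, swap → [37, 56, 68, 92, 63, 97]
extract-min → returns 37:
  remove root 37; move last element 97 to root → [97, 56, 68, 92, 63]
  97 vs smaller child 56 at index 1, swap → [56, 97, 68, 92, 63]
  97 vs smaller child 63 at index 4, swap → [56, 63, 68, 92, 97]
insert 100:
  append 100 at index 5 → [56, 63, 68, 92, 97, 100] (no swap needed)
insert 79:
  append 79 at index 6 → [56, 63, 68, 92, 97, 100, 79] (no swap needed)
insert -5:
  append -5 at index 7 → [56, 63, 68, 92, 97, 100, 79, -5]
  -5 < parent 92 at index 3, swap → [56, 63, 68, -5, 97, 100, 79, 92]
  -5 < parent 63 at index 1, swap → [56, -5, 68, 63, 97, 100, 79, 92]
  -5 < parent 56 at index 0, swap → [-5, 56, 68, 63, 97, 100, 79, 92]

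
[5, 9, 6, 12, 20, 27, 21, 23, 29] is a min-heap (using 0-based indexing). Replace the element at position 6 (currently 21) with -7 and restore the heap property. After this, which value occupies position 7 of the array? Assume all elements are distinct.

23

set index 6 from 21 to -7 → [5, 9, 6, 12, 20, 27, -7, 23, 29]
-7 < parent 6 at index 2, swap → [5, 9, -7, 12, 20, 27, 6, 23, 29]
-7 < parent 5 at index 0, swap → [-7, 9, 5, 12, 20, 27, 6, 23, 29]
resulting array: [-7, 9, 5, 12, 20, 27, 6, 23, 29]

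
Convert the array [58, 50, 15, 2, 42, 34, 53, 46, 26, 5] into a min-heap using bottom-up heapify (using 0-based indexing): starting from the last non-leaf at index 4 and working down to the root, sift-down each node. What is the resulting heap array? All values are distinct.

[2, 5, 15, 26, 42, 34, 53, 46, 50, 58]

sift down from index 4:
  42 vs only child 5 at index 9, swap → [58, 50, 15, 2, 5, 34, 53, 46, 26, 42]
sift down from index 3: already satisfies heap property
sift down from index 2: already satisfies heap property
sift down from index 1:
  50 vs smaller child 2 at index 3, swap → [58, 2, 15, 50, 5, 34, 53, 46, 26, 42]
  50 vs smaller child 26 at index 8, swap → [58, 2, 15, 26, 5, 34, 53, 46, 50, 42]
sift down from index 0:
  58 vs smaller child 2 at index 1, swap → [2, 58, 15, 26, 5, 34, 53, 46, 50, 42]
  58 vs smaller child 5 at index 4, swap → [2, 5, 15, 26, 58, 34, 53, 46, 50, 42]
  58 vs only child 42 at index 9, swap → [2, 5, 15, 26, 42, 34, 53, 46, 50, 58]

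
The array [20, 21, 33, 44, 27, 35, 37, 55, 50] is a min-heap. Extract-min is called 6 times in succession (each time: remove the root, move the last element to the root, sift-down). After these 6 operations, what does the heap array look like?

[44, 55, 50]

extract-min #1 returns 20:
  remove root 20; move last element 50 to root → [50, 21, 33, 44, 27, 35, 37, 55]
  50 vs smaller child 21 at index 1, swap → [21, 50, 33, 44, 27, 35, 37, 55]
  50 vs smaller child 27 at index 4, swap → [21, 27, 33, 44, 50, 35, 37, 55]
extract-min #2 returns 21:
  remove root 21; move last element 55 to root → [55, 27, 33, 44, 50, 35, 37]
  55 vs smaller child 27 at index 1, swap → [27, 55, 33, 44, 50, 35, 37]
  55 vs smaller child 44 at index 3, swap → [27, 44, 33, 55, 50, 35, 37]
extract-min #3 returns 27:
  remove root 27; move last element 37 to root → [37, 44, 33, 55, 50, 35]
  37 vs smaller child 33 at index 2, swap → [33, 44, 37, 55, 50, 35]
  37 vs only child 35 at index 5, swap → [33, 44, 35, 55, 50, 37]
extract-min #4 returns 33:
  remove root 33; move last element 37 to root → [37, 44, 35, 55, 50]
  37 vs smaller child 35 at index 2, swap → [35, 44, 37, 55, 50]
extract-min #5 returns 35:
  remove root 35; move last element 50 to root → [50, 44, 37, 55]
  50 vs smaller child 37 at index 2, swap → [37, 44, 50, 55]
extract-min #6 returns 37:
  remove root 37; move last element 55 to root → [55, 44, 50]
  55 vs smaller child 44 at index 1, swap → [44, 55, 50]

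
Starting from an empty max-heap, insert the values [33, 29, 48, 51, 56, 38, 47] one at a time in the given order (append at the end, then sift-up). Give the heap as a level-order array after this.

Insert 33:
  append 33 at index 0 → [33] (no swap needed)
Insert 29:
  append 29 at index 1 → [33, 29] (no swap needed)
Insert 48:
  append 48 at index 2 → [33, 29, 48]
  48 > parent 33 at index 0, swap → [48, 29, 33]
Insert 51:
  append 51 at index 3 → [48, 29, 33, 51]
  51 > parent 29 at index 1, swap → [48, 51, 33, 29]
  51 > parent 48 at index 0, swap → [51, 48, 33, 29]
Insert 56:
  append 56 at index 4 → [51, 48, 33, 29, 56]
  56 > parent 48 at index 1, swap → [51, 56, 33, 29, 48]
  56 > parent 51 at index 0, swap → [56, 51, 33, 29, 48]
Insert 38:
  append 38 at index 5 → [56, 51, 33, 29, 48, 38]
  38 > parent 33 at index 2, swap → [56, 51, 38, 29, 48, 33]
Insert 47:
  append 47 at index 6 → [56, 51, 38, 29, 48, 33, 47]
  47 > parent 38 at index 2, swap → [56, 51, 47, 29, 48, 33, 38]

[56, 51, 47, 29, 48, 33, 38]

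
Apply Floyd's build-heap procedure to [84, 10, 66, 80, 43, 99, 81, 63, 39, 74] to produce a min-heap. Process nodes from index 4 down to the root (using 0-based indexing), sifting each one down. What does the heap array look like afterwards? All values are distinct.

sift down from index 4: already satisfies heap property
sift down from index 3:
  80 vs smaller child 39 at index 8, swap → [84, 10, 66, 39, 43, 99, 81, 63, 80, 74]
sift down from index 2: already satisfies heap property
sift down from index 1: already satisfies heap property
sift down from index 0:
  84 vs smaller child 10 at index 1, swap → [10, 84, 66, 39, 43, 99, 81, 63, 80, 74]
  84 vs smaller child 39 at index 3, swap → [10, 39, 66, 84, 43, 99, 81, 63, 80, 74]
  84 vs smaller child 63 at index 7, swap → [10, 39, 66, 63, 43, 99, 81, 84, 80, 74]

[10, 39, 66, 63, 43, 99, 81, 84, 80, 74]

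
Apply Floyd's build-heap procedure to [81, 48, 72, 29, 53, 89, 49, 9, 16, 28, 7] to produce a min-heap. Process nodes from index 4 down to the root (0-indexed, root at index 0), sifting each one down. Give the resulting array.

[7, 9, 49, 16, 28, 89, 72, 29, 81, 48, 53]

sift down from index 4:
  53 vs smaller child 7 at index 10, swap → [81, 48, 72, 29, 7, 89, 49, 9, 16, 28, 53]
sift down from index 3:
  29 vs smaller child 9 at index 7, swap → [81, 48, 72, 9, 7, 89, 49, 29, 16, 28, 53]
sift down from index 2:
  72 vs smaller child 49 at index 6, swap → [81, 48, 49, 9, 7, 89, 72, 29, 16, 28, 53]
sift down from index 1:
  48 vs smaller child 7 at index 4, swap → [81, 7, 49, 9, 48, 89, 72, 29, 16, 28, 53]
  48 vs smaller child 28 at index 9, swap → [81, 7, 49, 9, 28, 89, 72, 29, 16, 48, 53]
sift down from index 0:
  81 vs smaller child 7 at index 1, swap → [7, 81, 49, 9, 28, 89, 72, 29, 16, 48, 53]
  81 vs smaller child 9 at index 3, swap → [7, 9, 49, 81, 28, 89, 72, 29, 16, 48, 53]
  81 vs smaller child 16 at index 8, swap → [7, 9, 49, 16, 28, 89, 72, 29, 81, 48, 53]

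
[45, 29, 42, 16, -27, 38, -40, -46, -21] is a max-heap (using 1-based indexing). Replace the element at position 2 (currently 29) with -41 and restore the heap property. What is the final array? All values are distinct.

[45, 16, 42, -21, -27, 38, -40, -46, -41]

set index 2 from 29 to -41 → [45, -41, 42, 16, -27, 38, -40, -46, -21]
-41 vs larger child 16 at index 4, swap → [45, 16, 42, -41, -27, 38, -40, -46, -21]
-41 vs larger child -21 at index 9, swap → [45, 16, 42, -21, -27, 38, -40, -46, -41]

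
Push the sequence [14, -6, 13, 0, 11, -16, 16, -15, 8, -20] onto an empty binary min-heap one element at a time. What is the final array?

Insert 14:
  append 14 at index 0 → [14] (no swap needed)
Insert -6:
  append -6 at index 1 → [14, -6]
  -6 < parent 14 at index 0, swap → [-6, 14]
Insert 13:
  append 13 at index 2 → [-6, 14, 13] (no swap needed)
Insert 0:
  append 0 at index 3 → [-6, 14, 13, 0]
  0 < parent 14 at index 1, swap → [-6, 0, 13, 14]
Insert 11:
  append 11 at index 4 → [-6, 0, 13, 14, 11] (no swap needed)
Insert -16:
  append -16 at index 5 → [-6, 0, 13, 14, 11, -16]
  -16 < parent 13 at index 2, swap → [-6, 0, -16, 14, 11, 13]
  -16 < parent -6 at index 0, swap → [-16, 0, -6, 14, 11, 13]
Insert 16:
  append 16 at index 6 → [-16, 0, -6, 14, 11, 13, 16] (no swap needed)
Insert -15:
  append -15 at index 7 → [-16, 0, -6, 14, 11, 13, 16, -15]
  -15 < parent 14 at index 3, swap → [-16, 0, -6, -15, 11, 13, 16, 14]
  -15 < parent 0 at index 1, swap → [-16, -15, -6, 0, 11, 13, 16, 14]
Insert 8:
  append 8 at index 8 → [-16, -15, -6, 0, 11, 13, 16, 14, 8] (no swap needed)
Insert -20:
  append -20 at index 9 → [-16, -15, -6, 0, 11, 13, 16, 14, 8, -20]
  -20 < parent 11 at index 4, swap → [-16, -15, -6, 0, -20, 13, 16, 14, 8, 11]
  -20 < parent -15 at index 1, swap → [-16, -20, -6, 0, -15, 13, 16, 14, 8, 11]
  -20 < parent -16 at index 0, swap → [-20, -16, -6, 0, -15, 13, 16, 14, 8, 11]

[-20, -16, -6, 0, -15, 13, 16, 14, 8, 11]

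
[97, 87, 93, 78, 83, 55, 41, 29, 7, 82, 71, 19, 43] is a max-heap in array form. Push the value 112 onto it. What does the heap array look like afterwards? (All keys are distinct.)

[112, 87, 97, 78, 83, 55, 93, 29, 7, 82, 71, 19, 43, 41]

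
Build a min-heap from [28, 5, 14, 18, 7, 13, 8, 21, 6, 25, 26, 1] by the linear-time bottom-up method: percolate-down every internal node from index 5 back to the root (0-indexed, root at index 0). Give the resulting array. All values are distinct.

sift down from index 5:
  13 vs only child 1 at index 11, swap → [28, 5, 14, 18, 7, 1, 8, 21, 6, 25, 26, 13]
sift down from index 4: already satisfies heap property
sift down from index 3:
  18 vs smaller child 6 at index 8, swap → [28, 5, 14, 6, 7, 1, 8, 21, 18, 25, 26, 13]
sift down from index 2:
  14 vs smaller child 1 at index 5, swap → [28, 5, 1, 6, 7, 14, 8, 21, 18, 25, 26, 13]
  14 vs only child 13 at index 11, swap → [28, 5, 1, 6, 7, 13, 8, 21, 18, 25, 26, 14]
sift down from index 1: already satisfies heap property
sift down from index 0:
  28 vs smaller child 1 at index 2, swap → [1, 5, 28, 6, 7, 13, 8, 21, 18, 25, 26, 14]
  28 vs smaller child 8 at index 6, swap → [1, 5, 8, 6, 7, 13, 28, 21, 18, 25, 26, 14]

[1, 5, 8, 6, 7, 13, 28, 21, 18, 25, 26, 14]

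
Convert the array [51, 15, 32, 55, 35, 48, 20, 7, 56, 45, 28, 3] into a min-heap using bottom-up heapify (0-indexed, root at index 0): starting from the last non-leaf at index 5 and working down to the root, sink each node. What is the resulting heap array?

sift down from index 5:
  48 vs only child 3 at index 11, swap → [51, 15, 32, 55, 35, 3, 20, 7, 56, 45, 28, 48]
sift down from index 4:
  35 vs smaller child 28 at index 10, swap → [51, 15, 32, 55, 28, 3, 20, 7, 56, 45, 35, 48]
sift down from index 3:
  55 vs smaller child 7 at index 7, swap → [51, 15, 32, 7, 28, 3, 20, 55, 56, 45, 35, 48]
sift down from index 2:
  32 vs smaller child 3 at index 5, swap → [51, 15, 3, 7, 28, 32, 20, 55, 56, 45, 35, 48]
sift down from index 1:
  15 vs smaller child 7 at index 3, swap → [51, 7, 3, 15, 28, 32, 20, 55, 56, 45, 35, 48]
sift down from index 0:
  51 vs smaller child 3 at index 2, swap → [3, 7, 51, 15, 28, 32, 20, 55, 56, 45, 35, 48]
  51 vs smaller child 20 at index 6, swap → [3, 7, 20, 15, 28, 32, 51, 55, 56, 45, 35, 48]

[3, 7, 20, 15, 28, 32, 51, 55, 56, 45, 35, 48]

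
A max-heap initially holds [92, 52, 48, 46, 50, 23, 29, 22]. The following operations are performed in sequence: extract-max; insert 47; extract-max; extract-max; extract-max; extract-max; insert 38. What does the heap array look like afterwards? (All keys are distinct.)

[46, 38, 29, 22, 23]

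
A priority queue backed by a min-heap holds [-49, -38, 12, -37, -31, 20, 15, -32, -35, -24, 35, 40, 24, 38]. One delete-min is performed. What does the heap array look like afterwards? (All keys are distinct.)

remove root -49; move last element 38 to root → [38, -38, 12, -37, -31, 20, 15, -32, -35, -24, 35, 40, 24]
38 vs smaller child -38 at index 1, swap → [-38, 38, 12, -37, -31, 20, 15, -32, -35, -24, 35, 40, 24]
38 vs smaller child -37 at index 3, swap → [-38, -37, 12, 38, -31, 20, 15, -32, -35, -24, 35, 40, 24]
38 vs smaller child -35 at index 8, swap → [-38, -37, 12, -35, -31, 20, 15, -32, 38, -24, 35, 40, 24]

[-38, -37, 12, -35, -31, 20, 15, -32, 38, -24, 35, 40, 24]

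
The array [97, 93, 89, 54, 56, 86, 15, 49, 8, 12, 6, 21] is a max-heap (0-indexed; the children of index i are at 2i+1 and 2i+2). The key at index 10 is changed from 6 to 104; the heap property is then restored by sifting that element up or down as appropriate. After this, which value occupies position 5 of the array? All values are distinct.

86

set index 10 from 6 to 104 → [97, 93, 89, 54, 56, 86, 15, 49, 8, 12, 104, 21]
104 > parent 56 at index 4, swap → [97, 93, 89, 54, 104, 86, 15, 49, 8, 12, 56, 21]
104 > parent 93 at index 1, swap → [97, 104, 89, 54, 93, 86, 15, 49, 8, 12, 56, 21]
104 > parent 97 at index 0, swap → [104, 97, 89, 54, 93, 86, 15, 49, 8, 12, 56, 21]
resulting array: [104, 97, 89, 54, 93, 86, 15, 49, 8, 12, 56, 21]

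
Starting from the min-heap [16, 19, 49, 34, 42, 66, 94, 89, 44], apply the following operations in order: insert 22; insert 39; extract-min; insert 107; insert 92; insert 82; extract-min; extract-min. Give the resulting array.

[34, 39, 49, 44, 42, 66, 94, 89, 82, 92, 107]

insert 22:
  append 22 at index 9 → [16, 19, 49, 34, 42, 66, 94, 89, 44, 22]
  22 < parent 42 at index 4, swap → [16, 19, 49, 34, 22, 66, 94, 89, 44, 42]
insert 39:
  append 39 at index 10 → [16, 19, 49, 34, 22, 66, 94, 89, 44, 42, 39] (no swap needed)
extract-min → returns 16:
  remove root 16; move last element 39 to root → [39, 19, 49, 34, 22, 66, 94, 89, 44, 42]
  39 vs smaller child 19 at index 1, swap → [19, 39, 49, 34, 22, 66, 94, 89, 44, 42]
  39 vs smaller child 22 at index 4, swap → [19, 22, 49, 34, 39, 66, 94, 89, 44, 42]
insert 107:
  append 107 at index 10 → [19, 22, 49, 34, 39, 66, 94, 89, 44, 42, 107] (no swap needed)
insert 92:
  append 92 at index 11 → [19, 22, 49, 34, 39, 66, 94, 89, 44, 42, 107, 92] (no swap needed)
insert 82:
  append 82 at index 12 → [19, 22, 49, 34, 39, 66, 94, 89, 44, 42, 107, 92, 82] (no swap needed)
extract-min → returns 19:
  remove root 19; move last element 82 to root → [82, 22, 49, 34, 39, 66, 94, 89, 44, 42, 107, 92]
  82 vs smaller child 22 at index 1, swap → [22, 82, 49, 34, 39, 66, 94, 89, 44, 42, 107, 92]
  82 vs smaller child 34 at index 3, swap → [22, 34, 49, 82, 39, 66, 94, 89, 44, 42, 107, 92]
  82 vs smaller child 44 at index 8, swap → [22, 34, 49, 44, 39, 66, 94, 89, 82, 42, 107, 92]
extract-min → returns 22:
  remove root 22; move last element 92 to root → [92, 34, 49, 44, 39, 66, 94, 89, 82, 42, 107]
  92 vs smaller child 34 at index 1, swap → [34, 92, 49, 44, 39, 66, 94, 89, 82, 42, 107]
  92 vs smaller child 39 at index 4, swap → [34, 39, 49, 44, 92, 66, 94, 89, 82, 42, 107]
  92 vs smaller child 42 at index 9, swap → [34, 39, 49, 44, 42, 66, 94, 89, 82, 92, 107]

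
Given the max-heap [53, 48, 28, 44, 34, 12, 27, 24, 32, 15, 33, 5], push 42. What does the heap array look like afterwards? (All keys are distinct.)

[53, 48, 42, 44, 34, 28, 27, 24, 32, 15, 33, 5, 12]

append 42 at index 12 → [53, 48, 28, 44, 34, 12, 27, 24, 32, 15, 33, 5, 42]
42 > parent 12 at index 5, swap → [53, 48, 28, 44, 34, 42, 27, 24, 32, 15, 33, 5, 12]
42 > parent 28 at index 2, swap → [53, 48, 42, 44, 34, 28, 27, 24, 32, 15, 33, 5, 12]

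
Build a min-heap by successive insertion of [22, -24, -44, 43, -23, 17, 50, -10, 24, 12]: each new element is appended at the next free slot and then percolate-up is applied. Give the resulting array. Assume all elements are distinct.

[-44, -23, -24, -10, 12, 17, 50, 43, 24, 22]

Insert 22:
  append 22 at index 0 → [22] (no swap needed)
Insert -24:
  append -24 at index 1 → [22, -24]
  -24 < parent 22 at index 0, swap → [-24, 22]
Insert -44:
  append -44 at index 2 → [-24, 22, -44]
  -44 < parent -24 at index 0, swap → [-44, 22, -24]
Insert 43:
  append 43 at index 3 → [-44, 22, -24, 43] (no swap needed)
Insert -23:
  append -23 at index 4 → [-44, 22, -24, 43, -23]
  -23 < parent 22 at index 1, swap → [-44, -23, -24, 43, 22]
Insert 17:
  append 17 at index 5 → [-44, -23, -24, 43, 22, 17] (no swap needed)
Insert 50:
  append 50 at index 6 → [-44, -23, -24, 43, 22, 17, 50] (no swap needed)
Insert -10:
  append -10 at index 7 → [-44, -23, -24, 43, 22, 17, 50, -10]
  -10 < parent 43 at index 3, swap → [-44, -23, -24, -10, 22, 17, 50, 43]
Insert 24:
  append 24 at index 8 → [-44, -23, -24, -10, 22, 17, 50, 43, 24] (no swap needed)
Insert 12:
  append 12 at index 9 → [-44, -23, -24, -10, 22, 17, 50, 43, 24, 12]
  12 < parent 22 at index 4, swap → [-44, -23, -24, -10, 12, 17, 50, 43, 24, 22]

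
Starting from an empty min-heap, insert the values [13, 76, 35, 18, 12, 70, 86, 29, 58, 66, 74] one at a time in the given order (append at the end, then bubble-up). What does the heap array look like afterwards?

[12, 13, 35, 29, 18, 70, 86, 76, 58, 66, 74]

Insert 13:
  append 13 at index 0 → [13] (no swap needed)
Insert 76:
  append 76 at index 1 → [13, 76] (no swap needed)
Insert 35:
  append 35 at index 2 → [13, 76, 35] (no swap needed)
Insert 18:
  append 18 at index 3 → [13, 76, 35, 18]
  18 < parent 76 at index 1, swap → [13, 18, 35, 76]
Insert 12:
  append 12 at index 4 → [13, 18, 35, 76, 12]
  12 < parent 18 at index 1, swap → [13, 12, 35, 76, 18]
  12 < parent 13 at index 0, swap → [12, 13, 35, 76, 18]
Insert 70:
  append 70 at index 5 → [12, 13, 35, 76, 18, 70] (no swap needed)
Insert 86:
  append 86 at index 6 → [12, 13, 35, 76, 18, 70, 86] (no swap needed)
Insert 29:
  append 29 at index 7 → [12, 13, 35, 76, 18, 70, 86, 29]
  29 < parent 76 at index 3, swap → [12, 13, 35, 29, 18, 70, 86, 76]
Insert 58:
  append 58 at index 8 → [12, 13, 35, 29, 18, 70, 86, 76, 58] (no swap needed)
Insert 66:
  append 66 at index 9 → [12, 13, 35, 29, 18, 70, 86, 76, 58, 66] (no swap needed)
Insert 74:
  append 74 at index 10 → [12, 13, 35, 29, 18, 70, 86, 76, 58, 66, 74] (no swap needed)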